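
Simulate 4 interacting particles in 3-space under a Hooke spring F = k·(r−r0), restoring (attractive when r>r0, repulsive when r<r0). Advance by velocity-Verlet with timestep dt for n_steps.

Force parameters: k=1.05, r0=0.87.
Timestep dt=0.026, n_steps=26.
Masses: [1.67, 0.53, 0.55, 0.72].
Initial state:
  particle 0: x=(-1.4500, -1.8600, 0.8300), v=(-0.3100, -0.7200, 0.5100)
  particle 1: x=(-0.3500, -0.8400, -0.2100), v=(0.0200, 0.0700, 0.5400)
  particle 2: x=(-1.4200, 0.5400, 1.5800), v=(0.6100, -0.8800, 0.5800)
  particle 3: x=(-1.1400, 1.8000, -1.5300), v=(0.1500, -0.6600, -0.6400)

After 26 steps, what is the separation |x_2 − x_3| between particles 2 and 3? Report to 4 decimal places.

1.0553

step 0: x0=(-1.4500, -1.8600, 0.8300) x1=(-0.3500, -0.8400, -0.2100) x2=(-1.4200, 0.5400, 1.5800) x3=(-1.1400, 1.8000, -1.5300)
step 1: x0=(-1.4579, -1.8777, 0.8428) x1=(-0.3507, -0.8367, -0.1954) x2=(-1.4036, 0.5161, 1.5925) x3=(-1.1360, 1.7800, -1.5441)
step 2: x0=(-1.4654, -1.8932, 0.8549) x1=(-0.3539, -0.8304, -0.1799) x2=(-1.3860, 0.4903, 1.5999) x3=(-1.1320, 1.7543, -1.5531)
step 3: x0=(-1.4725, -1.9065, 0.8660) x1=(-0.3595, -0.8213, -0.1634) x2=(-1.3675, 0.4626, 1.6022) x3=(-1.1278, 1.7231, -1.5569)
step 4: x0=(-1.4792, -1.9177, 0.8763) x1=(-0.3674, -0.8094, -0.1460) x2=(-1.3480, 0.4331, 1.5993) x3=(-1.1236, 1.6862, -1.5554)
step 5: x0=(-1.4855, -1.9269, 0.8858) x1=(-0.3777, -0.7949, -0.1277) x2=(-1.3275, 0.4018, 1.5914) x3=(-1.1193, 1.6439, -1.5488)
step 6: x0=(-1.4914, -1.9338, 0.8944) x1=(-0.3903, -0.7780, -0.1085) x2=(-1.3063, 0.3688, 1.5785) x3=(-1.1149, 1.5961, -1.5370)
step 7: x0=(-1.4969, -1.9388, 0.9021) x1=(-0.4051, -0.7587, -0.0886) x2=(-1.2842, 0.3342, 1.5607) x3=(-1.1104, 1.5430, -1.5200)
step 8: x0=(-1.5019, -1.9416, 0.9089) x1=(-0.4221, -0.7373, -0.0680) x2=(-1.2615, 0.2980, 1.5382) x3=(-1.1059, 1.4848, -1.4979)
step 9: x0=(-1.5065, -1.9424, 0.9149) x1=(-0.4411, -0.7139, -0.0467) x2=(-1.2383, 0.2603, 1.5111) x3=(-1.1014, 1.4215, -1.4707)
step 10: x0=(-1.5106, -1.9412, 0.9200) x1=(-0.4621, -0.6887, -0.0249) x2=(-1.2145, 0.2213, 1.4796) x3=(-1.0968, 1.3534, -1.4386)
step 11: x0=(-1.5143, -1.9381, 0.9242) x1=(-0.4850, -0.6620, -0.0025) x2=(-1.1903, 0.1809, 1.4439) x3=(-1.0922, 1.2805, -1.4017)
step 12: x0=(-1.5175, -1.9331, 0.9276) x1=(-0.5096, -0.6339, 0.0204) x2=(-1.1658, 0.1394, 1.4041) x3=(-1.0876, 1.2032, -1.3601)
step 13: x0=(-1.5203, -1.9262, 0.9302) x1=(-0.5358, -0.6047, 0.0436) x2=(-1.1411, 0.0967, 1.3606) x3=(-1.0831, 1.1216, -1.3139)
step 14: x0=(-1.5226, -1.9175, 0.9319) x1=(-0.5636, -0.5746, 0.0672) x2=(-1.1163, 0.0530, 1.3136) x3=(-1.0786, 1.0359, -1.2634)
step 15: x0=(-1.5244, -1.9070, 0.9328) x1=(-0.5928, -0.5438, 0.0910) x2=(-1.0915, 0.0084, 1.2633) x3=(-1.0741, 0.9464, -1.2087)
step 16: x0=(-1.5258, -1.8949, 0.9330) x1=(-0.6233, -0.5125, 0.1151) x2=(-1.0667, -0.0370, 1.2101) x3=(-1.0698, 0.8532, -1.1500)
step 17: x0=(-1.5267, -1.8812, 0.9323) x1=(-0.6549, -0.4810, 0.1392) x2=(-1.0420, -0.0833, 1.1543) x3=(-1.0655, 0.7568, -1.0876)
step 18: x0=(-1.5271, -1.8659, 0.9309) x1=(-0.6876, -0.4496, 0.1634) x2=(-1.0176, -0.1302, 1.0961) x3=(-1.0613, 0.6572, -1.0217)
step 19: x0=(-1.5272, -1.8491, 0.9287) x1=(-0.7211, -0.4183, 0.1876) x2=(-0.9935, -0.1777, 1.0360) x3=(-1.0573, 0.5549, -0.9525)
step 20: x0=(-1.5267, -1.8309, 0.9258) x1=(-0.7555, -0.3875, 0.2117) x2=(-0.9697, -0.2258, 0.9742) x3=(-1.0534, 0.4500, -0.8804)
step 21: x0=(-1.5259, -1.8114, 0.9222) x1=(-0.7905, -0.3572, 0.2356) x2=(-0.9464, -0.2744, 0.9111) x3=(-1.0497, 0.3428, -0.8056)
step 22: x0=(-1.5246, -1.7906, 0.9180) x1=(-0.8260, -0.3276, 0.2594) x2=(-0.9236, -0.3234, 0.8471) x3=(-1.0462, 0.2336, -0.7284)
step 23: x0=(-1.5230, -1.7687, 0.9131) x1=(-0.8620, -0.2989, 0.2829) x2=(-0.9012, -0.3730, 0.7824) x3=(-1.0429, 0.1227, -0.6491)
step 24: x0=(-1.5210, -1.7456, 0.9077) x1=(-0.8985, -0.2709, 0.3061) x2=(-0.8794, -0.4232, 0.7176) x3=(-1.0398, 0.0103, -0.5680)
step 25: x0=(-1.5185, -1.7216, 0.9017) x1=(-0.9354, -0.2437, 0.3291) x2=(-0.8579, -0.4740, 0.6527) x3=(-1.0369, -0.1034, -0.4855)
step 26: x0=(-1.5158, -1.6966, 0.8952) x1=(-0.9728, -0.2171, 0.3520) x2=(-0.8366, -0.5257, 0.5881) x3=(-1.0343, -0.2181, -0.4019)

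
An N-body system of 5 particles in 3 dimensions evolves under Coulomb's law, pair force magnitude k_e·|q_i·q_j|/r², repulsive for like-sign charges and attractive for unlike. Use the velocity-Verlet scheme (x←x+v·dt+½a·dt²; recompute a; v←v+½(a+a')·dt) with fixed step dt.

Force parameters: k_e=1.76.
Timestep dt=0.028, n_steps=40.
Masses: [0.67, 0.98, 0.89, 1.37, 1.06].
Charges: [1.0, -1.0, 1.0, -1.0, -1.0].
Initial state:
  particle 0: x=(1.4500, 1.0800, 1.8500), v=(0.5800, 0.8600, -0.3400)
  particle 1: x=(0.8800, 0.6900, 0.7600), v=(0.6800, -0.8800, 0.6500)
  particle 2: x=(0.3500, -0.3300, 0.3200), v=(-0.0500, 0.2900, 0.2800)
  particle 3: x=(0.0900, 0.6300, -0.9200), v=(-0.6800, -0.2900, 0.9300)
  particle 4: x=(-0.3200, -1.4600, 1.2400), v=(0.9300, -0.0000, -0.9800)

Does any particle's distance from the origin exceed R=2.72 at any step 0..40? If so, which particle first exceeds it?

step 0: x0=(1.4500, 1.0800, 1.8500) x1=(0.8800, 0.6900, 0.7600) x2=(0.3500, -0.3300, 0.3200) x3=(0.0900, 0.6300, -0.9200) x4=(-0.3200, -1.4600, 1.2400)
step 1: x0=(1.4659, 1.1039, 1.8400) x1=(0.8992, 0.6652, 0.7786) x2=(0.3486, -0.3216, 0.3279) x3=(0.0710, 0.6218, -0.8939) x4=(-0.2939, -1.4599, 1.2125)
step 2: x0=(1.4813, 1.1274, 1.8289) x1=(0.9186, 0.6401, 0.7978) x2=(0.3471, -0.3125, 0.3358) x3=(0.0519, 0.6134, -0.8678) x4=(-0.2676, -1.4596, 1.1849)
step 3: x0=(1.4961, 1.1504, 1.8168) x1=(0.9382, 0.6148, 0.8177) x2=(0.3457, -0.3029, 0.3438) x3=(0.0329, 0.6049, -0.8416) x4=(-0.2411, -1.4591, 1.1571)
step 4: x0=(1.5102, 1.1730, 1.8037) x1=(0.9580, 0.5894, 0.8382) x2=(0.3443, -0.2927, 0.3519) x3=(0.0139, 0.5963, -0.8152) x4=(-0.2145, -1.4584, 1.1292)
step 5: x0=(1.5238, 1.1949, 1.7896) x1=(0.9780, 0.5638, 0.8592) x2=(0.3429, -0.2819, 0.3601) x3=(-0.0051, 0.5874, -0.7888) x4=(-0.1878, -1.4575, 1.1012)
step 6: x0=(1.5367, 1.2162, 1.7745) x1=(0.9982, 0.5381, 0.8809) x2=(0.3416, -0.2707, 0.3685) x3=(-0.0241, 0.5785, -0.7622) x4=(-0.1609, -1.4563, 1.0731)
step 7: x0=(1.5491, 1.2368, 1.7584) x1=(1.0185, 0.5124, 0.9029) x2=(0.3403, -0.2589, 0.3770) x3=(-0.0430, 0.5694, -0.7356) x4=(-0.1338, -1.4548, 1.0448)
step 8: x0=(1.5608, 1.2566, 1.7414) x1=(1.0389, 0.4868, 0.9255) x2=(0.3392, -0.2468, 0.3856) x3=(-0.0618, 0.5601, -0.7087) x4=(-0.1066, -1.4531, 1.0164)
step 9: x0=(1.5719, 1.2756, 1.7235) x1=(1.0594, 0.4612, 0.9484) x2=(0.3382, -0.2343, 0.3943) x3=(-0.0807, 0.5507, -0.6817) x4=(-0.0793, -1.4511, 0.9879)
step 10: x0=(1.5825, 1.2937, 1.7047) x1=(1.0800, 0.4359, 0.9717) x2=(0.3373, -0.2214, 0.4031) x3=(-0.0994, 0.5412, -0.6545) x4=(-0.0519, -1.4489, 0.9592)
step 11: x0=(1.5925, 1.3110, 1.6851) x1=(1.1005, 0.4108, 0.9953) x2=(0.3365, -0.2083, 0.4121) x3=(-0.1181, 0.5315, -0.6271) x4=(-0.0244, -1.4463, 0.9305)
step 12: x0=(1.6019, 1.3272, 1.6647) x1=(1.1211, 0.3860, 1.0191) x2=(0.3359, -0.1950, 0.4212) x3=(-0.1366, 0.5217, -0.5995) x4=(0.0033, -1.4435, 0.9016)
step 13: x0=(1.6107, 1.3425, 1.6436) x1=(1.1417, 0.3617, 1.0431) x2=(0.3355, -0.1815, 0.4303) x3=(-0.1551, 0.5117, -0.5716) x4=(0.0310, -1.4403, 0.8727)
step 14: x0=(1.6191, 1.3567, 1.6219) x1=(1.1622, 0.3377, 1.0673) x2=(0.3352, -0.1679, 0.4396) x3=(-0.1734, 0.5017, -0.5435) x4=(0.0588, -1.4368, 0.8436)
step 15: x0=(1.6269, 1.3699, 1.5995) x1=(1.1827, 0.3143, 1.0915) x2=(0.3351, -0.1544, 0.4488) x3=(-0.1916, 0.4915, -0.5152) x4=(0.0867, -1.4330, 0.8145)
step 16: x0=(1.6342, 1.3820, 1.5765) x1=(1.2031, 0.2915, 1.1159) x2=(0.3350, -0.1409, 0.4581) x3=(-0.2096, 0.4812, -0.4865) x4=(0.1146, -1.4288, 0.7853)
step 17: x0=(1.6411, 1.3930, 1.5531) x1=(1.2234, 0.2694, 1.1403) x2=(0.3351, -0.1274, 0.4673) x3=(-0.2274, 0.4708, -0.4576) x4=(0.1426, -1.4243, 0.7561)
step 18: x0=(1.6475, 1.4028, 1.5292) x1=(1.2437, 0.2479, 1.1646) x2=(0.3352, -0.1142, 0.4764) x3=(-0.2450, 0.4603, -0.4283) x4=(0.1706, -1.4195, 0.7268)
step 19: x0=(1.6536, 1.4116, 1.5050) x1=(1.2638, 0.2271, 1.1890) x2=(0.3354, -0.1012, 0.4854) x3=(-0.2624, 0.4498, -0.3987) x4=(0.1986, -1.4143, 0.6974)
step 20: x0=(1.6592, 1.4192, 1.4804) x1=(1.2838, 0.2072, 1.2132) x2=(0.3356, -0.0884, 0.4942) x3=(-0.2796, 0.4391, -0.3688) x4=(0.2266, -1.4089, 0.6681)
step 21: x0=(1.6644, 1.4258, 1.4555) x1=(1.3038, 0.1880, 1.2374) x2=(0.3358, -0.0760, 0.5028) x3=(-0.2965, 0.4284, -0.3385) x4=(0.2547, -1.4030, 0.6387)
step 22: x0=(1.6694, 1.4311, 1.4304) x1=(1.3236, 0.1697, 1.2615) x2=(0.3359, -0.0640, 0.5111) x3=(-0.3131, 0.4175, -0.3078) x4=(0.2827, -1.3969, 0.6092)
step 23: x0=(1.6740, 1.4354, 1.4051) x1=(1.3434, 0.1522, 1.2855) x2=(0.3359, -0.0523, 0.5190) x3=(-0.3294, 0.4067, -0.2767) x4=(0.3108, -1.3904, 0.5798)
step 24: x0=(1.6783, 1.4386, 1.3796) x1=(1.3630, 0.1356, 1.3094) x2=(0.3356, -0.0411, 0.5267) x3=(-0.3453, 0.3957, -0.2453) x4=(0.3388, -1.3836, 0.5504)
step 25: x0=(1.6823, 1.4408, 1.3541) x1=(1.3826, 0.1199, 1.3330) x2=(0.3352, -0.0304, 0.5338) x3=(-0.3609, 0.3848, -0.2134) x4=(0.3668, -1.3765, 0.5210)
step 26: x0=(1.6861, 1.4418, 1.3285) x1=(1.4020, 0.1051, 1.3566) x2=(0.3344, -0.0202, 0.5406) x3=(-0.3761, 0.3738, -0.1811) x4=(0.3948, -1.3691, 0.4916)
step 27: x0=(1.6896, 1.4418, 1.3029) x1=(1.4214, 0.0912, 1.3800) x2=(0.3333, -0.0105, 0.5468) x3=(-0.3908, 0.3627, -0.1483) x4=(0.4227, -1.3613, 0.4623)
step 28: x0=(1.6930, 1.4408, 1.2773) x1=(1.4407, 0.0782, 1.4032) x2=(0.3318, -0.0013, 0.5524) x3=(-0.4051, 0.3517, -0.1151) x4=(0.4507, -1.3533, 0.4329)
step 29: x0=(1.6962, 1.4387, 1.2518) x1=(1.4599, 0.0661, 1.4262) x2=(0.3298, 0.0072, 0.5575) x3=(-0.4189, 0.3406, -0.0815) x4=(0.4786, -1.3450, 0.4036)
step 30: x0=(1.6992, 1.4357, 1.2264) x1=(1.4791, 0.0549, 1.4491) x2=(0.3272, 0.0153, 0.5619) x3=(-0.4322, 0.3296, -0.0473) x4=(0.5064, -1.3364, 0.3743)
step 31: x0=(1.7020, 1.4316, 1.2012) x1=(1.4982, 0.0446, 1.4717) x2=(0.3239, 0.0227, 0.5657) x3=(-0.4449, 0.3185, -0.0127) x4=(0.5342, -1.3275, 0.3451)
step 32: x0=(1.7048, 1.4267, 1.1760) x1=(1.5172, 0.0352, 1.4942) x2=(0.3199, 0.0296, 0.5688) x3=(-0.4570, 0.3075, 0.0224) x4=(0.5620, -1.3184, 0.3158)
step 33: x0=(1.7074, 1.4207, 1.1511) x1=(1.5362, 0.0266, 1.5165) x2=(0.3151, 0.0359, 0.5711) x3=(-0.4685, 0.2964, 0.0579) x4=(0.5898, -1.3090, 0.2866)
step 34: x0=(1.7099, 1.4139, 1.1263) x1=(1.5551, 0.0188, 1.5386) x2=(0.3094, 0.0417, 0.5728) x3=(-0.4792, 0.2854, 0.0940) x4=(0.6175, -1.2993, 0.2575)
step 35: x0=(1.7124, 1.4061, 1.1018) x1=(1.5740, 0.0119, 1.5604) x2=(0.3027, 0.0468, 0.5737) x3=(-0.4893, 0.2744, 0.1306) x4=(0.6452, -1.2893, 0.2283)
step 36: x0=(1.7148, 1.3975, 1.0776) x1=(1.5929, 0.0058, 1.5821) x2=(0.2949, 0.0515, 0.5738) x3=(-0.4985, 0.2634, 0.1676) x4=(0.6729, -1.2791, 0.1992)
step 37: x0=(1.7171, 1.3880, 1.0536) x1=(1.6117, 0.0004, 1.6036) x2=(0.2859, 0.0555, 0.5732) x3=(-0.5068, 0.2524, 0.2052) x4=(0.7005, -1.2686, 0.1701)
step 38: x0=(1.7194, 1.3777, 1.0299) x1=(1.6304, -0.0042, 1.6249) x2=(0.2755, 0.0591, 0.5718) x3=(-0.5142, 0.2415, 0.2432) x4=(0.7281, -1.2579, 0.1410)
step 39: x0=(1.7217, 1.3665, 1.0065) x1=(1.6492, -0.0080, 1.6460) x2=(0.2637, 0.0621, 0.5697) x3=(-0.5206, 0.2305, 0.2817) x4=(0.7556, -1.2469, 0.1119)
step 40: x0=(1.7240, 1.3545, 0.9835) x1=(1.6679, -0.0111, 1.6668) x2=(0.2503, 0.0647, 0.5668) x3=(-0.5259, 0.2195, 0.3207) x4=(0.7831, -1.2357, 0.0829)

no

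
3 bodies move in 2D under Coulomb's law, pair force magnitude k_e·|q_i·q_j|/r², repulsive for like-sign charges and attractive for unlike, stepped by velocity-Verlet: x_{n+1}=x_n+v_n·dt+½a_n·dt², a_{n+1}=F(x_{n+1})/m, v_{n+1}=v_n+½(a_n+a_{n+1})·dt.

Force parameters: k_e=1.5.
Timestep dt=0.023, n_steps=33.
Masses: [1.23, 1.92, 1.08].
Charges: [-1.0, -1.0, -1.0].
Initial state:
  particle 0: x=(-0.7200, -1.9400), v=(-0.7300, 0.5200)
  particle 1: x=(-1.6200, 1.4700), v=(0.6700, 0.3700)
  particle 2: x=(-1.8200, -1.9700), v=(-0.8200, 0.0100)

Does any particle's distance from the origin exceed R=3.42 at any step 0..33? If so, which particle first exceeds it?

no

step 0: x0=(-0.7200, -1.9400) x1=(-1.6200, 1.4700) x2=(-1.8200, -1.9700)
step 1: x0=(-0.7365, -1.9281) x1=(-1.6046, 1.4785) x2=(-1.8392, -1.9698)
step 2: x0=(-0.7525, -1.9161) x1=(-1.5892, 1.4872) x2=(-1.8589, -1.9697)
step 3: x0=(-0.7679, -1.9043) x1=(-1.5738, 1.4958) x2=(-1.8793, -1.9697)
step 4: x0=(-0.7828, -1.8924) x1=(-1.5584, 1.5046) x2=(-1.9003, -1.9698)
step 5: x0=(-0.7972, -1.8805) x1=(-1.5430, 1.5134) x2=(-1.9218, -1.9699)
step 6: x0=(-0.8111, -1.8687) x1=(-1.5276, 1.5223) x2=(-1.9440, -1.9702)
step 7: x0=(-0.8244, -1.8569) x1=(-1.5123, 1.5312) x2=(-1.9667, -1.9706)
step 8: x0=(-0.8373, -1.8451) x1=(-1.4969, 1.5402) x2=(-1.9900, -1.9711)
step 9: x0=(-0.8497, -1.8332) x1=(-1.4815, 1.5493) x2=(-2.0138, -1.9718)
step 10: x0=(-0.8616, -1.8214) x1=(-1.4661, 1.5584) x2=(-2.0382, -1.9725)
step 11: x0=(-0.8730, -1.8096) x1=(-1.4508, 1.5677) x2=(-2.0631, -1.9734)
step 12: x0=(-0.8840, -1.7977) x1=(-1.4354, 1.5769) x2=(-2.0885, -1.9744)
step 13: x0=(-0.8945, -1.7859) x1=(-1.4200, 1.5863) x2=(-2.1144, -1.9755)
step 14: x0=(-0.9046, -1.7740) x1=(-1.4046, 1.5957) x2=(-2.1408, -1.9767)
step 15: x0=(-0.9143, -1.7622) x1=(-1.3893, 1.6052) x2=(-2.1677, -1.9781)
step 16: x0=(-0.9236, -1.7503) x1=(-1.3739, 1.6147) x2=(-2.1950, -1.9796)
step 17: x0=(-0.9325, -1.7384) x1=(-1.3585, 1.6243) x2=(-2.2228, -1.9813)
step 18: x0=(-0.9411, -1.7265) x1=(-1.3431, 1.6340) x2=(-2.2510, -1.9830)
step 19: x0=(-0.9492, -1.7146) x1=(-1.3278, 1.6437) x2=(-2.2796, -1.9849)
step 20: x0=(-0.9571, -1.7026) x1=(-1.3124, 1.6535) x2=(-2.3086, -1.9870)
step 21: x0=(-0.9645, -1.6907) x1=(-1.2970, 1.6634) x2=(-2.3381, -1.9891)
step 22: x0=(-0.9717, -1.6787) x1=(-1.2816, 1.6733) x2=(-2.3679, -1.9914)
step 23: x0=(-0.9786, -1.6668) x1=(-1.2662, 1.6833) x2=(-2.3980, -1.9938)
step 24: x0=(-0.9851, -1.6548) x1=(-1.2508, 1.6933) x2=(-2.4285, -1.9964)
step 25: x0=(-0.9914, -1.6428) x1=(-1.2354, 1.7035) x2=(-2.4594, -1.9990)
step 26: x0=(-0.9973, -1.6308) x1=(-1.2200, 1.7136) x2=(-2.4906, -2.0018)
step 27: x0=(-1.0030, -1.6188) x1=(-1.2045, 1.7239) x2=(-2.5221, -2.0047)
step 28: x0=(-1.0085, -1.6068) x1=(-1.1891, 1.7342) x2=(-2.5539, -2.0078)
step 29: x0=(-1.0137, -1.5947) x1=(-1.1737, 1.7446) x2=(-2.5860, -2.0109)
step 30: x0=(-1.0187, -1.5827) x1=(-1.1582, 1.7550) x2=(-2.6184, -2.0142)
step 31: x0=(-1.0234, -1.5707) x1=(-1.1428, 1.7655) x2=(-2.6510, -2.0175)
step 32: x0=(-1.0279, -1.5586) x1=(-1.1273, 1.7760) x2=(-2.6839, -2.0210)
step 33: x0=(-1.0322, -1.5466) x1=(-1.1119, 1.7866) x2=(-2.7171, -2.0246)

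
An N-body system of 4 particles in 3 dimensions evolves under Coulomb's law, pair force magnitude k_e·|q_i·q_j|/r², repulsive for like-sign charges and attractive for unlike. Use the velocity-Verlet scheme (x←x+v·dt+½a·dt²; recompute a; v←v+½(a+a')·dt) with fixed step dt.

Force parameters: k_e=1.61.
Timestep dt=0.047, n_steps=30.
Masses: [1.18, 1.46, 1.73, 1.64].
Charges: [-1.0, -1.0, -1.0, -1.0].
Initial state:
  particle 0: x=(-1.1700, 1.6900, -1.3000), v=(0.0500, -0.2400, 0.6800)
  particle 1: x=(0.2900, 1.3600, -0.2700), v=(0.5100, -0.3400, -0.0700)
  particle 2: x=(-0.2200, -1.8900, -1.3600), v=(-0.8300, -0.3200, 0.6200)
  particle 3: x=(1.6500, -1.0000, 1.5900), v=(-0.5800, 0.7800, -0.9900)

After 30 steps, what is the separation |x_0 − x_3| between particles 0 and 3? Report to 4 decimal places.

step 0: x0=(-1.1700, 1.6900, -1.3000) x1=(0.2900, 1.3600, -0.2700) x2=(-0.2200, -1.8900, -1.3600) x3=(1.6500, -1.0000, 1.5900)
step 1: x0=(-1.1681, 1.6789, -1.2683) x1=(0.3142, 1.3441, -0.2731) x2=(-0.2590, -1.9052, -1.3310) x3=(1.6229, -0.9634, 1.5436)
step 2: x0=(-1.1670, 1.6683, -1.2372) x1=(0.3390, 1.3285, -0.2759) x2=(-0.2982, -1.9208, -1.3021) x3=(1.5959, -0.9270, 1.4976)
step 3: x0=(-1.1669, 1.6582, -1.2067) x1=(0.3643, 1.3131, -0.2784) x2=(-0.3374, -1.9367, -1.2734) x3=(1.5693, -0.8907, 1.4518)
step 4: x0=(-1.1676, 1.6485, -1.1767) x1=(0.3902, 1.2979, -0.2805) x2=(-0.3767, -1.9530, -1.2449) x3=(1.5428, -0.8546, 1.4064)
step 5: x0=(-1.1693, 1.6393, -1.1473) x1=(0.4166, 1.2830, -0.2825) x2=(-0.4161, -1.9696, -1.2166) x3=(1.5167, -0.8187, 1.3613)
step 6: x0=(-1.1718, 1.6306, -1.1183) x1=(0.4436, 1.2683, -0.2842) x2=(-0.4556, -1.9866, -1.1885) x3=(1.4908, -0.7830, 1.3166)
step 7: x0=(-1.1753, 1.6224, -1.0898) x1=(0.4712, 1.2539, -0.2857) x2=(-0.4952, -2.0040, -1.1605) x3=(1.4652, -0.7475, 1.2723)
step 8: x0=(-1.1796, 1.6146, -1.0618) x1=(0.4993, 1.2398, -0.2871) x2=(-0.5350, -2.0217, -1.1328) x3=(1.4398, -0.7122, 1.2283)
step 9: x0=(-1.1849, 1.6073, -1.0342) x1=(0.5279, 1.2260, -0.2883) x2=(-0.5748, -2.0398, -1.1051) x3=(1.4148, -0.6771, 1.1847)
step 10: x0=(-1.1911, 1.6005, -1.0070) x1=(0.5570, 1.2125, -0.2894) x2=(-0.6149, -2.0583, -1.0777) x3=(1.3901, -0.6422, 1.1414)
step 11: x0=(-1.1981, 1.5942, -0.9802) x1=(0.5867, 1.1994, -0.2905) x2=(-0.6550, -2.0772, -1.0504) x3=(1.3657, -0.6076, 1.0986)
step 12: x0=(-1.2060, 1.5883, -0.9538) x1=(0.6169, 1.1866, -0.2915) x2=(-0.6953, -2.0964, -1.0233) x3=(1.3417, -0.5733, 1.0563)
step 13: x0=(-1.2148, 1.5830, -0.9278) x1=(0.6476, 1.1742, -0.2926) x2=(-0.7358, -2.1160, -0.9964) x3=(1.3180, -0.5393, 1.0143)
step 14: x0=(-1.2244, 1.5781, -0.9020) x1=(0.6788, 1.1622, -0.2937) x2=(-0.7764, -2.1360, -0.9696) x3=(1.2946, -0.5055, 0.9728)
step 15: x0=(-1.2349, 1.5737, -0.8766) x1=(0.7105, 1.1506, -0.2949) x2=(-0.8172, -2.1564, -0.9429) x3=(1.2716, -0.4721, 0.9317)
step 16: x0=(-1.2462, 1.5698, -0.8515) x1=(0.7426, 1.1395, -0.2962) x2=(-0.8582, -2.1772, -0.9164) x3=(1.2490, -0.4391, 0.8912)
step 17: x0=(-1.2583, 1.5663, -0.8267) x1=(0.7752, 1.1289, -0.2977) x2=(-0.8993, -2.1983, -0.8900) x3=(1.2267, -0.4064, 0.8511)
step 18: x0=(-1.2713, 1.5634, -0.8022) x1=(0.8082, 1.1188, -0.2994) x2=(-0.9406, -2.2198, -0.8637) x3=(1.2048, -0.3741, 0.8115)
step 19: x0=(-1.2850, 1.5608, -0.7779) x1=(0.8416, 1.1094, -0.3014) x2=(-0.9821, -2.2417, -0.8376) x3=(1.1833, -0.3424, 0.7725)
step 20: x0=(-1.2995, 1.5588, -0.7538) x1=(0.8754, 1.1005, -0.3037) x2=(-1.0237, -2.2639, -0.8116) x3=(1.1622, -0.3111, 0.7340)
step 21: x0=(-1.3147, 1.5572, -0.7300) x1=(0.9097, 1.0922, -0.3062) x2=(-1.0656, -2.2865, -0.7856) x3=(1.1414, -0.2803, 0.6961)
step 22: x0=(-1.3307, 1.5561, -0.7064) x1=(0.9443, 1.0847, -0.3092) x2=(-1.1076, -2.3095, -0.7598) x3=(1.1211, -0.2501, 0.6587)
step 23: x0=(-1.3475, 1.5554, -0.6830) x1=(0.9794, 1.0780, -0.3126) x2=(-1.1498, -2.3329, -0.7341) x3=(1.1010, -0.2205, 0.6220)
step 24: x0=(-1.3649, 1.5552, -0.6597) x1=(1.0149, 1.0720, -0.3165) x2=(-1.1922, -2.3566, -0.7085) x3=(1.0813, -0.1916, 0.5860)
step 25: x0=(-1.3831, 1.5555, -0.6367) x1=(1.0508, 1.0669, -0.3208) x2=(-1.2347, -2.3806, -0.6829) x3=(1.0619, -0.1634, 0.5506)
step 26: x0=(-1.4019, 1.5561, -0.6138) x1=(1.0871, 1.0627, -0.3258) x2=(-1.2775, -2.4050, -0.6574) x3=(1.0429, -0.1360, 0.5159)
step 27: x0=(-1.4215, 1.5572, -0.5910) x1=(1.1239, 1.0595, -0.3313) x2=(-1.3204, -2.4297, -0.6320) x3=(1.0240, -0.1094, 0.4820)
step 28: x0=(-1.4417, 1.5588, -0.5684) x1=(1.1613, 1.0573, -0.3375) x2=(-1.3635, -2.4548, -0.6067) x3=(1.0054, -0.0837, 0.4488)
step 29: x0=(-1.4626, 1.5608, -0.5460) x1=(1.1991, 1.0562, -0.3443) x2=(-1.4067, -2.4802, -0.5814) x3=(0.9870, -0.0589, 0.4163)
step 30: x0=(-1.4841, 1.5632, -0.5237) x1=(1.2376, 1.0562, -0.3519) x2=(-1.4502, -2.5059, -0.5561) x3=(0.9686, -0.0350, 0.3846)

3.0651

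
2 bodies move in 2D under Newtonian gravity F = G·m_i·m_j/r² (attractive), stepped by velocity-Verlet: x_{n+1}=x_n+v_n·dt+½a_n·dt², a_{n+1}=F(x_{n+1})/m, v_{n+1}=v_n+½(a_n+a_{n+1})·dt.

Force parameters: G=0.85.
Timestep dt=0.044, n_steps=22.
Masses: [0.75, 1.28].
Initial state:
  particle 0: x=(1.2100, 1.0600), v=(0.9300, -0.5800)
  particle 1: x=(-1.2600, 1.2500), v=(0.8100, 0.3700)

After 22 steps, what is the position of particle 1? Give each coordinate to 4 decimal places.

step 0: x0=(1.2100, 1.0600) x1=(-1.2600, 1.2500)
step 1: x0=(1.2507, 1.0345) x1=(-1.2243, 1.2663)
step 2: x0=(1.2912, 1.0090) x1=(-1.1883, 1.2825)
step 3: x0=(1.3312, 0.9836) x1=(-1.1522, 1.2988)
step 4: x0=(1.3710, 0.9582) x1=(-1.1159, 1.3150)
step 5: x0=(1.4104, 0.9328) x1=(-1.0793, 1.3311)
step 6: x0=(1.4495, 0.9075) x1=(-1.0426, 1.3473)
step 7: x0=(1.4882, 0.8823) x1=(-1.0057, 1.3634)
step 8: x0=(1.5267, 0.8571) x1=(-0.9686, 1.3795)
step 9: x0=(1.5648, 0.8320) x1=(-0.9313, 1.3955)
step 10: x0=(1.6026, 0.8070) x1=(-0.8939, 1.4115)
step 11: x0=(1.6401, 0.7820) x1=(-0.8562, 1.4275)
step 12: x0=(1.6773, 0.7571) x1=(-0.8184, 1.4434)
step 13: x0=(1.7142, 0.7323) x1=(-0.7804, 1.4592)
step 14: x0=(1.7507, 0.7076) x1=(-0.7422, 1.4751)
step 15: x0=(1.7870, 0.6830) x1=(-0.7039, 1.4908)
step 16: x0=(1.8230, 0.6585) x1=(-0.6653, 1.5065)
step 17: x0=(1.8587, 0.6340) x1=(-0.6266, 1.5222)
step 18: x0=(1.8942, 0.6097) x1=(-0.5878, 1.5377)
step 19: x0=(1.9293, 0.5855) x1=(-0.5488, 1.5533)
step 20: x0=(1.9642, 0.5614) x1=(-0.5096, 1.5687)
step 21: x0=(1.9988, 0.5374) x1=(-0.4702, 1.5841)
step 22: x0=(2.0331, 0.5135) x1=(-0.4307, 1.5994)

(-0.4307, 1.5994)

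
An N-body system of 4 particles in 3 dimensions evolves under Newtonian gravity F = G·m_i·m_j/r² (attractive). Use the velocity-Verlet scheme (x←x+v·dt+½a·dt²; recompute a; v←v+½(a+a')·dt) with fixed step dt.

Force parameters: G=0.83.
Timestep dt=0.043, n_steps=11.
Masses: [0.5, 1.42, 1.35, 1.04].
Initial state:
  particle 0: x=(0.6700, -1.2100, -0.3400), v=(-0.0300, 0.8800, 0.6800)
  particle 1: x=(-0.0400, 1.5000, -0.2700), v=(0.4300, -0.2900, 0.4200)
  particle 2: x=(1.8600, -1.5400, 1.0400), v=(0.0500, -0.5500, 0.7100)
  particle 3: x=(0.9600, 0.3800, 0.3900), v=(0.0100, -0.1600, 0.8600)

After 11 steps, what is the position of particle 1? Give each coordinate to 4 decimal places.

step 0: x0=(0.6700, -1.2100, -0.3400) x1=(-0.0400, 1.5000, -0.2700) x2=(1.8600, -1.5400, 1.0400) x3=(0.9600, 0.3800, 0.3900)
step 1: x0=(0.6689, -1.1719, -0.3104) x1=(-0.0213, 1.4872, -0.2518) x2=(1.8620, -1.5634, 1.0704) x3=(0.9602, 0.3731, 0.4268)
step 2: x0=(0.6682, -1.1331, -0.2802) x1=(-0.0021, 1.4738, -0.2333) x2=(1.8636, -1.5864, 1.1004) x3=(0.9601, 0.3662, 0.4633)
step 3: x0=(0.6679, -1.0937, -0.2493) x1=(0.0175, 1.4598, -0.2145) x2=(1.8649, -1.6090, 1.1302) x3=(0.9596, 0.3592, 0.4995)
step 4: x0=(0.6680, -1.0536, -0.2177) x1=(0.0376, 1.4451, -0.1954) x2=(1.8659, -1.6310, 1.1597) x3=(0.9588, 0.3522, 0.5352)
step 5: x0=(0.6685, -1.0129, -0.1854) x1=(0.0581, 1.4298, -0.1759) x2=(1.8665, -1.6527, 1.1889) x3=(0.9575, 0.3452, 0.5706)
step 6: x0=(0.6693, -0.9714, -0.1524) x1=(0.0791, 1.4139, -0.1561) x2=(1.8668, -1.6739, 1.2178) x3=(0.9559, 0.3382, 0.6055)
step 7: x0=(0.6705, -0.9293, -0.1187) x1=(0.1005, 1.3972, -0.1360) x2=(1.8668, -1.6946, 1.2464) x3=(0.9539, 0.3311, 0.6400)
step 8: x0=(0.6721, -0.8863, -0.0842) x1=(0.1224, 1.3799, -0.1154) x2=(1.8665, -1.7148, 1.2747) x3=(0.9515, 0.3240, 0.6739)
step 9: x0=(0.6741, -0.8426, -0.0490) x1=(0.1448, 1.3619, -0.0945) x2=(1.8659, -1.7346, 1.3028) x3=(0.9487, 0.3169, 0.7073)
step 10: x0=(0.6764, -0.7980, -0.0131) x1=(0.1675, 1.3431, -0.0732) x2=(1.8650, -1.7539, 1.3306) x3=(0.9456, 0.3097, 0.7401)
step 11: x0=(0.6791, -0.7526, 0.0236) x1=(0.1908, 1.3237, -0.0515) x2=(1.8638, -1.7728, 1.3582) x3=(0.9420, 0.3025, 0.7723)

(0.1908, 1.3237, -0.0515)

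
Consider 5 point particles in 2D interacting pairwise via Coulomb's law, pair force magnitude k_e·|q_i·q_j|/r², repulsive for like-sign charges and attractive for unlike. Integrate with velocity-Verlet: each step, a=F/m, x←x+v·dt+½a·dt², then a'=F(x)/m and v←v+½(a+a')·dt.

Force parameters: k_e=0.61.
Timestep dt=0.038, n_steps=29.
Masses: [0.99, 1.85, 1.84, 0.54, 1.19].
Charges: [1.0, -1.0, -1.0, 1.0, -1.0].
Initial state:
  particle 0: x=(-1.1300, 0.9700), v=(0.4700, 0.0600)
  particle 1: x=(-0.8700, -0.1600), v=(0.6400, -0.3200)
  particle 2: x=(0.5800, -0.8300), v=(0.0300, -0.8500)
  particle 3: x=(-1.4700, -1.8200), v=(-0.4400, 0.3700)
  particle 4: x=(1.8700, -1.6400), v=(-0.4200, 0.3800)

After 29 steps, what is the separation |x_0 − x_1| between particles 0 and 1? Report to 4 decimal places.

step 0: x0=(-1.1300, 0.9700) x1=(-0.8700, -0.1600) x2=(0.5800, -0.8300) x3=(-1.4700, -1.8200) x4=(1.8700, -1.6400)
step 1: x0=(-1.1120, 0.9719) x1=(-0.8459, -0.1720) x2=(0.5811, -0.8623) x3=(-1.4864, -1.8057) x4=(1.8542, -1.6256)
step 2: x0=(-1.0937, 0.9732) x1=(-0.8221, -0.1837) x2=(0.5820, -0.8945) x3=(-1.5023, -1.7910) x4=(1.8386, -1.6115)
step 3: x0=(-1.0751, 0.9739) x1=(-0.7986, -0.1951) x2=(0.5827, -0.9267) x3=(-1.5175, -1.7759) x4=(1.8233, -1.5975)
step 4: x0=(-1.0562, 0.9739) x1=(-0.7755, -0.2063) x2=(0.5833, -0.9588) x3=(-1.5321, -1.7604) x4=(1.8082, -1.5837)
step 5: x0=(-1.0370, 0.9733) x1=(-0.7528, -0.2171) x2=(0.5837, -0.9909) x3=(-1.5460, -1.7444) x4=(1.7936, -1.5701)
step 6: x0=(-1.0175, 0.9720) x1=(-0.7305, -0.2276) x2=(0.5839, -1.0230) x3=(-1.5593, -1.7281) x4=(1.7792, -1.5567)
step 7: x0=(-0.9977, 0.9702) x1=(-0.7085, -0.2379) x2=(0.5839, -1.0550) x3=(-1.5719, -1.7114) x4=(1.7652, -1.5434)
step 8: x0=(-0.9776, 0.9678) x1=(-0.6869, -0.2478) x2=(0.5836, -1.0870) x3=(-1.5838, -1.6943) x4=(1.7517, -1.5304)
step 9: x0=(-0.9572, 0.9648) x1=(-0.6657, -0.2574) x2=(0.5831, -1.1190) x3=(-1.5950, -1.6769) x4=(1.7385, -1.5175)
step 10: x0=(-0.9366, 0.9612) x1=(-0.6449, -0.2668) x2=(0.5824, -1.1509) x3=(-1.6055, -1.6591) x4=(1.7258, -1.5048)
step 11: x0=(-0.9157, 0.9570) x1=(-0.6245, -0.2758) x2=(0.5813, -1.1828) x3=(-1.6152, -1.6409) x4=(1.7136, -1.4923)
step 12: x0=(-0.8944, 0.9523) x1=(-0.6044, -0.2845) x2=(0.5799, -1.2147) x3=(-1.6243, -1.6225) x4=(1.7019, -1.4799)
step 13: x0=(-0.8729, 0.9470) x1=(-0.5848, -0.2929) x2=(0.5783, -1.2467) x3=(-1.6325, -1.6038) x4=(1.6907, -1.4677)
step 14: x0=(-0.8511, 0.9411) x1=(-0.5656, -0.3010) x2=(0.5763, -1.2786) x3=(-1.6400, -1.5847) x4=(1.6800, -1.4556)
step 15: x0=(-0.8291, 0.9346) x1=(-0.5467, -0.3088) x2=(0.5739, -1.3106) x3=(-1.6467, -1.5654) x4=(1.6700, -1.4436)
step 16: x0=(-0.8067, 0.9276) x1=(-0.5283, -0.3162) x2=(0.5712, -1.3426) x3=(-1.6527, -1.5458) x4=(1.6605, -1.4317)
step 17: x0=(-0.7841, 0.9200) x1=(-0.5103, -0.3233) x2=(0.5681, -1.3747) x3=(-1.6578, -1.5260) x4=(1.6517, -1.4199)
step 18: x0=(-0.7612, 0.9118) x1=(-0.4927, -0.3301) x2=(0.5646, -1.4069) x3=(-1.6622, -1.5060) x4=(1.6434, -1.4081)
step 19: x0=(-0.7380, 0.9031) x1=(-0.4755, -0.3364) x2=(0.5607, -1.4392) x3=(-1.6657, -1.4857) x4=(1.6358, -1.3963)
step 20: x0=(-0.7145, 0.8938) x1=(-0.4586, -0.3425) x2=(0.5565, -1.4716) x3=(-1.6684, -1.4653) x4=(1.6289, -1.3845)
step 21: x0=(-0.6907, 0.8839) x1=(-0.4422, -0.3481) x2=(0.5518, -1.5041) x3=(-1.6703, -1.4447) x4=(1.6226, -1.3726)
step 22: x0=(-0.6667, 0.8733) x1=(-0.4262, -0.3534) x2=(0.5467, -1.5367) x3=(-1.6714, -1.4239) x4=(1.6169, -1.3607)
step 23: x0=(-0.6423, 0.8622) x1=(-0.4106, -0.3583) x2=(0.5412, -1.5695) x3=(-1.6716, -1.4030) x4=(1.6119, -1.3487)
step 24: x0=(-0.6177, 0.8505) x1=(-0.3954, -0.3629) x2=(0.5354, -1.6025) x3=(-1.6710, -1.3819) x4=(1.6075, -1.3366)
step 25: x0=(-0.5928, 0.8382) x1=(-0.3806, -0.3670) x2=(0.5291, -1.6357) x3=(-1.6695, -1.3608) x4=(1.6036, -1.3244)
step 26: x0=(-0.5677, 0.8252) x1=(-0.3663, -0.3707) x2=(0.5225, -1.6691) x3=(-1.6672, -1.3395) x4=(1.6004, -1.3120)
step 27: x0=(-0.5422, 0.8116) x1=(-0.3523, -0.3740) x2=(0.5155, -1.7026) x3=(-1.6641, -1.3182) x4=(1.5977, -1.2994)
step 28: x0=(-0.5164, 0.7974) x1=(-0.3387, -0.3769) x2=(0.5081, -1.7364) x3=(-1.6601, -1.2968) x4=(1.5956, -1.2867)
step 29: x0=(-0.4904, 0.7825) x1=(-0.3255, -0.3794) x2=(0.5005, -1.7704) x3=(-1.6552, -1.2754) x4=(1.5939, -1.2738)

1.1735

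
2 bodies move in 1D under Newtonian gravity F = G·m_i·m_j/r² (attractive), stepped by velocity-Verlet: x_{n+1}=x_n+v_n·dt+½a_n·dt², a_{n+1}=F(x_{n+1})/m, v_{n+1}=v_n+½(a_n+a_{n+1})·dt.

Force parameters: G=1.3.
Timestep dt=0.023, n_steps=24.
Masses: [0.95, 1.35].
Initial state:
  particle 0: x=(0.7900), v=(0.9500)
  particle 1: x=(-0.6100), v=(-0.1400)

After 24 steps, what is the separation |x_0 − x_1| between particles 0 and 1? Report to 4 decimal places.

step 0: x0=(0.7900) x1=(-0.6100)
step 1: x0=(0.8116) x1=(-0.6131)
step 2: x0=(0.8328) x1=(-0.6158)
step 3: x0=(0.8535) x1=(-0.6182)
step 4: x0=(0.8738) x1=(-0.6203)
step 5: x0=(0.8936) x1=(-0.6221)
step 6: x0=(0.9131) x1=(-0.6237)
step 7: x0=(0.9322) x1=(-0.6250)
step 8: x0=(0.9509) x1=(-0.6260)
step 9: x0=(0.9692) x1=(-0.6267)
step 10: x0=(0.9871) x1=(-0.6272)
step 11: x0=(1.0047) x1=(-0.6274)
step 12: x0=(1.0220) x1=(-0.6274)
step 13: x0=(1.0389) x1=(-0.6271)
step 14: x0=(1.0554) x1=(-0.6266)
step 15: x0=(1.0717) x1=(-0.6259)
step 16: x0=(1.0876) x1=(-0.6249)
step 17: x0=(1.1032) x1=(-0.6238)
step 18: x0=(1.1185) x1=(-0.6224)
step 19: x0=(1.1335) x1=(-0.6207)
step 20: x0=(1.1482) x1=(-0.6189)
step 21: x0=(1.1626) x1=(-0.6169)
step 22: x0=(1.1766) x1=(-0.6147)
step 23: x0=(1.1905) x1=(-0.6122)
step 24: x0=(1.2040) x1=(-0.6096)

1.8135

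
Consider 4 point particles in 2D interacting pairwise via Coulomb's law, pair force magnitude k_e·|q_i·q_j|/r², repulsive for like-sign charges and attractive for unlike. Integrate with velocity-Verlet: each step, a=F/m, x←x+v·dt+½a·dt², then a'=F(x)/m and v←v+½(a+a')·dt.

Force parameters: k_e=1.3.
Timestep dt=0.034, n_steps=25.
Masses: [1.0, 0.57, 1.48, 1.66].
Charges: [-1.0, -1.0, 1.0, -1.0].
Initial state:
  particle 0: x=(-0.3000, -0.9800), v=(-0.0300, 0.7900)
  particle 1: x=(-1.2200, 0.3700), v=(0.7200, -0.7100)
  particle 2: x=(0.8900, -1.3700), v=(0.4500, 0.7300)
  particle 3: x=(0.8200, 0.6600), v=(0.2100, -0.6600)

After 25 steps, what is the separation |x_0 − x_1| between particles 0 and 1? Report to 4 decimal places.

step 0: x0=(-0.3000, -0.9800) x1=(-1.2200, 0.3700) x2=(0.8900, -1.3700) x3=(0.8200, 0.6600)
step 1: x0=(-0.3005, -0.9537) x1=(-1.1960, 0.3461) x2=(0.9049, -1.3449) x3=(0.8273, 0.6376)
step 2: x0=(-0.3000, -0.9285) x1=(-1.1729, 0.3228) x2=(0.9192, -1.3193) x3=(0.8350, 0.6151)
step 3: x0=(-0.2985, -0.9044) x1=(-1.1508, 0.3001) x2=(0.9327, -1.2931) x3=(0.8430, 0.5927)
step 4: x0=(-0.2960, -0.8815) x1=(-1.1297, 0.2780) x2=(0.9454, -1.2664) x3=(0.8515, 0.5702)
step 5: x0=(-0.2925, -0.8598) x1=(-1.1097, 0.2566) x2=(0.9575, -1.2391) x3=(0.8603, 0.5477)
step 6: x0=(-0.2880, -0.8393) x1=(-1.0909, 0.2361) x2=(0.9689, -1.2112) x3=(0.8696, 0.5251)
step 7: x0=(-0.2825, -0.8202) x1=(-1.0733, 0.2163) x2=(0.9795, -1.1827) x3=(0.8792, 0.5026)
step 8: x0=(-0.2759, -0.8023) x1=(-1.0569, 0.1975) x2=(0.9895, -1.1536) x3=(0.8894, 0.4799)
step 9: x0=(-0.2682, -0.7858) x1=(-1.0419, 0.1796) x2=(0.9987, -1.1239) x3=(0.8999, 0.4572)
step 10: x0=(-0.2594, -0.7706) x1=(-1.0282, 0.1627) x2=(1.0071, -1.0935) x3=(0.9110, 0.4343)
step 11: x0=(-0.2495, -0.7568) x1=(-1.0159, 0.1469) x2=(1.0148, -1.0625) x3=(0.9225, 0.4114)
step 12: x0=(-0.2384, -0.7445) x1=(-1.0052, 0.1322) x2=(1.0217, -1.0308) x3=(0.9345, 0.3883)
step 13: x0=(-0.2261, -0.7335) x1=(-0.9960, 0.1186) x2=(1.0279, -0.9983) x3=(0.9471, 0.3650)
step 14: x0=(-0.2126, -0.7240) x1=(-0.9884, 0.1061) x2=(1.0332, -0.9651) x3=(0.9601, 0.3415)
step 15: x0=(-0.1978, -0.7159) x1=(-0.9824, 0.0949) x2=(1.0377, -0.9310) x3=(0.9737, 0.3177)
step 16: x0=(-0.1817, -0.7093) x1=(-0.9780, 0.0848) x2=(1.0414, -0.8962) x3=(0.9878, 0.2937)
step 17: x0=(-0.1642, -0.7040) x1=(-0.9754, 0.0759) x2=(1.0442, -0.8604) x3=(1.0025, 0.2693)
step 18: x0=(-0.1455, -0.7002) x1=(-0.9744, 0.0681) x2=(1.0461, -0.8236) x3=(1.0177, 0.2444)
step 19: x0=(-0.1253, -0.6976) x1=(-0.9751, 0.0615) x2=(1.0471, -0.7858) x3=(1.0335, 0.2190)
step 20: x0=(-0.1037, -0.6963) x1=(-0.9775, 0.0559) x2=(1.0472, -0.7469) x3=(1.0498, 0.1930)
step 21: x0=(-0.0807, -0.6963) x1=(-0.9815, 0.0514) x2=(1.0462, -0.7067) x3=(1.0667, 0.1663)
step 22: x0=(-0.0563, -0.6974) x1=(-0.9870, 0.0479) x2=(1.0444, -0.6651) x3=(1.0841, 0.1386)
step 23: x0=(-0.0304, -0.6995) x1=(-0.9941, 0.0454) x2=(1.0415, -0.6218) x3=(1.1021, 0.1098)
step 24: x0=(-0.0030, -0.7027) x1=(-1.0026, 0.0437) x2=(1.0377, -0.5767) x3=(1.1205, 0.0796)
step 25: x0=(0.0259, -0.7067) x1=(-1.0126, 0.0429) x2=(1.0331, -0.5293) x3=(1.1392, 0.0477)

1.2807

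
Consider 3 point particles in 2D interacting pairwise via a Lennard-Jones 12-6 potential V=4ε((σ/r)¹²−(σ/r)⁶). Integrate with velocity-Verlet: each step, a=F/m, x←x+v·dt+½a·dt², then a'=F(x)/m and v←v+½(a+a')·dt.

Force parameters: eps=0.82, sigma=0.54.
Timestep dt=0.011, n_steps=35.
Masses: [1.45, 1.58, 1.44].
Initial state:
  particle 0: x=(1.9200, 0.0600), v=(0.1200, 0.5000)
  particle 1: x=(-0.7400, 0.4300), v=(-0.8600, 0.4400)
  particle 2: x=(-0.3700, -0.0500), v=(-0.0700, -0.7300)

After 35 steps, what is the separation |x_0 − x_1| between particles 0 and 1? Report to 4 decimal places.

2.9811

step 0: x0=(1.9200, 0.0600) x1=(-0.7400, 0.4300) x2=(-0.3700, -0.0500)
step 1: x0=(1.9213, 0.0655) x1=(-0.7495, 0.4348) x2=(-0.3708, -0.0580)
step 2: x0=(1.9226, 0.0710) x1=(-0.7588, 0.4396) x2=(-0.3716, -0.0659)
step 3: x0=(1.9240, 0.0765) x1=(-0.7681, 0.4441) x2=(-0.3727, -0.0736)
step 4: x0=(1.9253, 0.0820) x1=(-0.7771, 0.4484) x2=(-0.3738, -0.0811)
step 5: x0=(1.9266, 0.0875) x1=(-0.7860, 0.4526) x2=(-0.3752, -0.0884)
step 6: x0=(1.9279, 0.0930) x1=(-0.7948, 0.4565) x2=(-0.3768, -0.0953)
step 7: x0=(1.9292, 0.0985) x1=(-0.8034, 0.4601) x2=(-0.3785, -0.1021)
step 8: x0=(1.9306, 0.1040) x1=(-0.8118, 0.4636) x2=(-0.3804, -0.1086)
step 9: x0=(1.9319, 0.1095) x1=(-0.8201, 0.4669) x2=(-0.3825, -0.1150)
step 10: x0=(1.9332, 0.1150) x1=(-0.8282, 0.4700) x2=(-0.3847, -0.1211)
step 11: x0=(1.9345, 0.1205) x1=(-0.8362, 0.4729) x2=(-0.3871, -0.1270)
step 12: x0=(1.9358, 0.1260) x1=(-0.8441, 0.4757) x2=(-0.3896, -0.1327)
step 13: x0=(1.9371, 0.1315) x1=(-0.8518, 0.4783) x2=(-0.3922, -0.1383)
step 14: x0=(1.9385, 0.1370) x1=(-0.8595, 0.4807) x2=(-0.3950, -0.1437)
step 15: x0=(1.9398, 0.1425) x1=(-0.8671, 0.4831) x2=(-0.3978, -0.1490)
step 16: x0=(1.9411, 0.1480) x1=(-0.8745, 0.4853) x2=(-0.4008, -0.1542)
step 17: x0=(1.9424, 0.1535) x1=(-0.8819, 0.4874) x2=(-0.4038, -0.1592)
step 18: x0=(1.9437, 0.1590) x1=(-0.8892, 0.4893) x2=(-0.4069, -0.1640)
step 19: x0=(1.9451, 0.1645) x1=(-0.8964, 0.4912) x2=(-0.4102, -0.1688)
step 20: x0=(1.9464, 0.1700) x1=(-0.9036, 0.4930) x2=(-0.4135, -0.1735)
step 21: x0=(1.9477, 0.1755) x1=(-0.9107, 0.4946) x2=(-0.4169, -0.1780)
step 22: x0=(1.9490, 0.1810) x1=(-0.9177, 0.4962) x2=(-0.4203, -0.1825)
step 23: x0=(1.9503, 0.1865) x1=(-0.9246, 0.4977) x2=(-0.4239, -0.1868)
step 24: x0=(1.9516, 0.1920) x1=(-0.9315, 0.4991) x2=(-0.4275, -0.1911)
step 25: x0=(1.9530, 0.1975) x1=(-0.9383, 0.5004) x2=(-0.4311, -0.1953)
step 26: x0=(1.9543, 0.2030) x1=(-0.9451, 0.5017) x2=(-0.4348, -0.1993)
step 27: x0=(1.9556, 0.2085) x1=(-0.9518, 0.5029) x2=(-0.4386, -0.2034)
step 28: x0=(1.9569, 0.2140) x1=(-0.9585, 0.5040) x2=(-0.4424, -0.2073)
step 29: x0=(1.9582, 0.2195) x1=(-0.9651, 0.5050) x2=(-0.4463, -0.2112)
step 30: x0=(1.9595, 0.2250) x1=(-0.9716, 0.5060) x2=(-0.4503, -0.2150)
step 31: x0=(1.9609, 0.2305) x1=(-0.9782, 0.5069) x2=(-0.4542, -0.2187)
step 32: x0=(1.9622, 0.2360) x1=(-0.9847, 0.5078) x2=(-0.4583, -0.2223)
step 33: x0=(1.9635, 0.2415) x1=(-0.9911, 0.5086) x2=(-0.4624, -0.2259)
step 34: x0=(1.9648, 0.2470) x1=(-0.9975, 0.5093) x2=(-0.4665, -0.2295)
step 35: x0=(1.9661, 0.2525) x1=(-1.0039, 0.5100) x2=(-0.4706, -0.2329)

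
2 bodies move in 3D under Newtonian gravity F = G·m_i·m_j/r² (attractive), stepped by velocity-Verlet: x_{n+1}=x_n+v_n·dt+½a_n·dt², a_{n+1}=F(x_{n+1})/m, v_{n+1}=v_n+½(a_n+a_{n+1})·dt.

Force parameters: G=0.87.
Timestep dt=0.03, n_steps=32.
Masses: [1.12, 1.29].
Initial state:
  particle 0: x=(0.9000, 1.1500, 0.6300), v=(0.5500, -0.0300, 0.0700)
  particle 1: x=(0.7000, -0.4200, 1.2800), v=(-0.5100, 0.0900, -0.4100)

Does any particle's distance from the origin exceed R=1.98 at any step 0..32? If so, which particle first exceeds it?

no

step 0: x0=(0.9000, 1.1500, 0.6300) x1=(0.7000, -0.4200, 1.2800)
step 1: x0=(0.9165, 1.1489, 0.6322) x1=(0.6847, -0.4172, 1.2676)
step 2: x0=(0.9329, 1.1476, 0.6345) x1=(0.6695, -0.4140, 1.2552)
step 3: x0=(0.9493, 1.1459, 0.6369) x1=(0.6543, -0.4107, 1.2426)
step 4: x0=(0.9656, 1.1438, 0.6394) x1=(0.6391, -0.4070, 1.2299)
step 5: x0=(0.9819, 1.1415, 0.6421) x1=(0.6241, -0.4030, 1.2171)
step 6: x0=(0.9980, 1.1388, 0.6449) x1=(0.6090, -0.3988, 1.2042)
step 7: x0=(1.0141, 1.1358, 0.6478) x1=(0.5941, -0.3943, 1.1912)
step 8: x0=(1.0301, 1.1325, 0.6508) x1=(0.5792, -0.3895, 1.1781)
step 9: x0=(1.0460, 1.1289, 0.6540) x1=(0.5644, -0.3844, 1.1649)
step 10: x0=(1.0618, 1.1249, 0.6572) x1=(0.5498, -0.3790, 1.1516)
step 11: x0=(1.0775, 1.1206, 0.6606) x1=(0.5352, -0.3733, 1.1382)
step 12: x0=(1.0931, 1.1159, 0.6641) x1=(0.5207, -0.3674, 1.1247)
step 13: x0=(1.1085, 1.1110, 0.6676) x1=(0.5063, -0.3612, 1.1111)
step 14: x0=(1.1238, 1.1057, 0.6713) x1=(0.4920, -0.3546, 1.0975)
step 15: x0=(1.1390, 1.1000, 0.6751) x1=(0.4779, -0.3478, 1.0837)
step 16: x0=(1.1540, 1.0941, 0.6789) x1=(0.4639, -0.3407, 1.0699)
step 17: x0=(1.1689, 1.0878, 0.6829) x1=(0.4500, -0.3334, 1.0560)
step 18: x0=(1.1835, 1.0812, 0.6869) x1=(0.4363, -0.3257, 1.0420)
step 19: x0=(1.1981, 1.0742, 0.6910) x1=(0.4227, -0.3178, 1.0280)
step 20: x0=(1.2124, 1.0669, 0.6952) x1=(0.4093, -0.3095, 1.0139)
step 21: x0=(1.2265, 1.0594, 0.6995) x1=(0.3960, -0.3010, 0.9997)
step 22: x0=(1.2405, 1.0514, 0.7038) x1=(0.3830, -0.2922, 0.9854)
step 23: x0=(1.2542, 1.0432, 0.7082) x1=(0.3700, -0.2832, 0.9711)
step 24: x0=(1.2678, 1.0347, 0.7127) x1=(0.3573, -0.2738, 0.9568)
step 25: x0=(1.2811, 1.0258, 0.7172) x1=(0.3448, -0.2642, 0.9424)
step 26: x0=(1.2941, 1.0166, 0.7218) x1=(0.3325, -0.2543, 0.9279)
step 27: x0=(1.3070, 1.0071, 0.7264) x1=(0.3203, -0.2441, 0.9134)
step 28: x0=(1.3196, 0.9973, 0.7311) x1=(0.3084, -0.2337, 0.8989)
step 29: x0=(1.3320, 0.9872, 0.7358) x1=(0.2967, -0.2230, 0.8843)
step 30: x0=(1.3441, 0.9768, 0.7406) x1=(0.2852, -0.2121, 0.8697)
step 31: x0=(1.3559, 0.9661, 0.7454) x1=(0.2740, -0.2009, 0.8550)
step 32: x0=(1.3675, 0.9551, 0.7502) x1=(0.2629, -0.1894, 0.8404)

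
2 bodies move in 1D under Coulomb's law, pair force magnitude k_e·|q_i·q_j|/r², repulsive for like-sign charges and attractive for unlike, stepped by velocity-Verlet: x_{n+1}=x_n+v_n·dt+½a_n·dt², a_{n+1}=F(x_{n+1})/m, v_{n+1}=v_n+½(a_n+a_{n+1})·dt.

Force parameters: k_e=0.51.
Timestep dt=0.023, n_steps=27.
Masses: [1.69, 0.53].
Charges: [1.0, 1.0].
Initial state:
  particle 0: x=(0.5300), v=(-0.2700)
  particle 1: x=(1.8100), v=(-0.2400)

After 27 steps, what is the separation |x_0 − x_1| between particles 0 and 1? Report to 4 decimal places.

step 0: x0=(0.5300) x1=(1.8100)
step 1: x0=(0.5237) x1=(1.8046)
step 2: x0=(0.5174) x1=(1.7996)
step 3: x0=(0.5109) x1=(1.7948)
step 4: x0=(0.5044) x1=(1.7904)
step 5: x0=(0.4977) x1=(1.7863)
step 6: x0=(0.4910) x1=(1.7825)
step 7: x0=(0.4842) x1=(1.7789)
step 8: x0=(0.4772) x1=(1.7757)
step 9: x0=(0.4702) x1=(1.7728)
step 10: x0=(0.4631) x1=(1.7702)
step 11: x0=(0.4559) x1=(1.7679)
step 12: x0=(0.4485) x1=(1.7659)
step 13: x0=(0.4411) x1=(1.7641)
step 14: x0=(0.4337) x1=(1.7627)
step 15: x0=(0.4261) x1=(1.7616)
step 16: x0=(0.4184) x1=(1.7607)
step 17: x0=(0.4106) x1=(1.7601)
step 18: x0=(0.4028) x1=(1.7598)
step 19: x0=(0.3949) x1=(1.7598)
step 20: x0=(0.3868) x1=(1.7601)
step 21: x0=(0.3787) x1=(1.7606)
step 22: x0=(0.3705) x1=(1.7614)
step 23: x0=(0.3623) x1=(1.7624)
step 24: x0=(0.3539) x1=(1.7637)
step 25: x0=(0.3455) x1=(1.7653)
step 26: x0=(0.3370) x1=(1.7671)
step 27: x0=(0.3284) x1=(1.7692)

1.4408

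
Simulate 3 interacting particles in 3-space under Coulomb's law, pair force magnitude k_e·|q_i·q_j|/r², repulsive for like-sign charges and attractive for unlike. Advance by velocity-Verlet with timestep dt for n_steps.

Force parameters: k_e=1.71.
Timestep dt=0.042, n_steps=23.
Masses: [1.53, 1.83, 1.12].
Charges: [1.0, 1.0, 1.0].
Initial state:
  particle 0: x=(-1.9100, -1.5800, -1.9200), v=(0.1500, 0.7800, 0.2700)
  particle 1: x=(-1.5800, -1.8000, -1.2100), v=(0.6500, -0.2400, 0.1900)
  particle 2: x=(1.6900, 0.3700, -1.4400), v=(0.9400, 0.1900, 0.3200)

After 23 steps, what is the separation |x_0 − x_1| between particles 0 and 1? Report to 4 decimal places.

step 0: x0=(-1.9100, -1.5800, -1.9200) x1=(-1.5800, -1.8000, -1.2100) x2=(1.6900, 0.3700, -1.4400)
step 1: x0=(-1.9044, -1.5469, -1.9100) x1=(-1.5522, -1.8104, -1.2009) x2=(1.7296, 0.3781, -1.4266)
step 2: x0=(-1.9000, -1.5129, -1.9024) x1=(-1.5236, -1.8217, -1.1898) x2=(1.7695, 0.3863, -1.4131)
step 3: x0=(-1.8969, -1.4780, -1.8969) x1=(-1.4940, -1.8338, -1.1769) x2=(1.8097, 0.3947, -1.3996)
step 4: x0=(-1.8950, -1.4422, -1.8935) x1=(-1.4636, -1.8468, -1.1624) x2=(1.8502, 0.4033, -1.3862)
step 5: x0=(-1.8942, -1.4055, -1.8918) x1=(-1.4325, -1.8606, -1.1463) x2=(1.8909, 0.4120, -1.3727)
step 6: x0=(-1.8945, -1.3679, -1.8916) x1=(-1.4006, -1.8753, -1.1290) x2=(1.9319, 0.4209, -1.3592)
step 7: x0=(-1.8957, -1.3295, -1.8928) x1=(-1.3681, -1.8907, -1.1106) x2=(1.9732, 0.4299, -1.3457)
step 8: x0=(-1.8978, -1.2903, -1.8952) x1=(-1.3351, -1.9069, -1.0912) x2=(2.0147, 0.4391, -1.3322)
step 9: x0=(-1.9008, -1.2504, -1.8986) x1=(-1.3015, -1.9239, -1.0710) x2=(2.0565, 0.4484, -1.3187)
step 10: x0=(-1.9044, -1.2097, -1.9029) x1=(-1.2674, -1.9415, -1.0500) x2=(2.0986, 0.4579, -1.3052)
step 11: x0=(-1.9088, -1.1684, -1.9080) x1=(-1.2330, -1.9597, -1.0283) x2=(2.1409, 0.4676, -1.2916)
step 12: x0=(-1.9137, -1.1266, -1.9138) x1=(-1.1981, -1.9784, -1.0060) x2=(2.1834, 0.4773, -1.2781)
step 13: x0=(-1.9192, -1.0842, -1.9202) x1=(-1.1630, -1.9977, -0.9833) x2=(2.2263, 0.4872, -1.2645)
step 14: x0=(-1.9253, -1.0414, -1.9272) x1=(-1.1276, -2.0175, -0.9601) x2=(2.2693, 0.4973, -1.2510)
step 15: x0=(-1.9318, -0.9980, -1.9346) x1=(-1.0919, -2.0378, -0.9365) x2=(2.3126, 0.5075, -1.2374)
step 16: x0=(-1.9388, -0.9543, -1.9425) x1=(-1.0560, -2.0585, -0.9125) x2=(2.3562, 0.5178, -1.2238)
step 17: x0=(-1.9462, -0.9102, -1.9508) x1=(-1.0199, -2.0795, -0.8882) x2=(2.4000, 0.5282, -1.2102)
step 18: x0=(-1.9539, -0.8658, -1.9595) x1=(-0.9836, -2.1010, -0.8636) x2=(2.4440, 0.5388, -1.1966)
step 19: x0=(-1.9621, -0.8210, -1.9684) x1=(-0.9471, -2.1227, -0.8387) x2=(2.4882, 0.5495, -1.1830)
step 20: x0=(-1.9705, -0.7759, -1.9777) x1=(-0.9105, -2.1448, -0.8137) x2=(2.5327, 0.5603, -1.1694)
step 21: x0=(-1.9793, -0.7306, -1.9872) x1=(-0.8738, -2.1672, -0.7883) x2=(2.5774, 0.5712, -1.1558)
step 22: x0=(-1.9884, -0.6850, -1.9970) x1=(-0.8370, -2.1899, -0.7628) x2=(2.6223, 0.5823, -1.1421)
step 23: x0=(-1.9977, -0.6392, -2.0070) x1=(-0.8001, -2.2129, -0.7371) x2=(2.6674, 0.5935, -1.1285)

2.3502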